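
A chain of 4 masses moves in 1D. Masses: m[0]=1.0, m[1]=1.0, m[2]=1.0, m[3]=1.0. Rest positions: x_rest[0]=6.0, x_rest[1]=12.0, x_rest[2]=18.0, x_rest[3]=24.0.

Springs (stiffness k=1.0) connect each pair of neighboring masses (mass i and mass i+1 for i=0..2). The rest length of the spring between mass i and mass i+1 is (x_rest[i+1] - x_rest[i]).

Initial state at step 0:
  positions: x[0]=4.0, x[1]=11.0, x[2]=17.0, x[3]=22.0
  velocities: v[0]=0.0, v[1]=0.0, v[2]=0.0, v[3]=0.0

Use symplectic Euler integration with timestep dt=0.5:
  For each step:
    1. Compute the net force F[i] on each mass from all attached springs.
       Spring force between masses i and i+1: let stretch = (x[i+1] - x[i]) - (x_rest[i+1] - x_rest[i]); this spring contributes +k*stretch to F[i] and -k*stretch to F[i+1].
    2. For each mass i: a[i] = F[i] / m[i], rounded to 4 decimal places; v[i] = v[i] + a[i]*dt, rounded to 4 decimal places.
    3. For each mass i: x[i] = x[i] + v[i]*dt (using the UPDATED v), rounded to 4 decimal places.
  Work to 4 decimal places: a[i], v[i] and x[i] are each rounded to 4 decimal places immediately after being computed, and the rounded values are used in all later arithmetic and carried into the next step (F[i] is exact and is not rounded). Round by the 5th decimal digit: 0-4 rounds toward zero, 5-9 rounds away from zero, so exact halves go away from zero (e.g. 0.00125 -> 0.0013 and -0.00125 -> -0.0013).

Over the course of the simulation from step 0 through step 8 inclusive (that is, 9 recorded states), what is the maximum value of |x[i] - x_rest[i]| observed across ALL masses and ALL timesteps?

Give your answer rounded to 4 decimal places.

Step 0: x=[4.0000 11.0000 17.0000 22.0000] v=[0.0000 0.0000 0.0000 0.0000]
Step 1: x=[4.2500 10.7500 16.7500 22.2500] v=[0.5000 -0.5000 -0.5000 0.5000]
Step 2: x=[4.6250 10.3750 16.3750 22.6250] v=[0.7500 -0.7500 -0.7500 0.7500]
Step 3: x=[4.9375 10.0625 16.0625 22.9375] v=[0.6250 -0.6250 -0.6250 0.6250]
Step 4: x=[5.0313 9.9688 15.9688 23.0313] v=[0.1875 -0.1875 -0.1875 0.1875]
Step 5: x=[4.8594 10.1407 16.1407 22.8594] v=[-0.3438 0.3438 0.3438 -0.3438]
Step 6: x=[4.5078 10.4923 16.4923 22.5078] v=[-0.7032 0.7032 0.7032 -0.7032]
Step 7: x=[4.1523 10.8478 16.8478 22.1523] v=[-0.7110 0.7110 0.7110 -0.7110]
Step 8: x=[3.9707 11.0295 17.0295 21.9707] v=[-0.3633 0.3633 0.3633 -0.3633]
Max displacement = 2.0312

Answer: 2.0312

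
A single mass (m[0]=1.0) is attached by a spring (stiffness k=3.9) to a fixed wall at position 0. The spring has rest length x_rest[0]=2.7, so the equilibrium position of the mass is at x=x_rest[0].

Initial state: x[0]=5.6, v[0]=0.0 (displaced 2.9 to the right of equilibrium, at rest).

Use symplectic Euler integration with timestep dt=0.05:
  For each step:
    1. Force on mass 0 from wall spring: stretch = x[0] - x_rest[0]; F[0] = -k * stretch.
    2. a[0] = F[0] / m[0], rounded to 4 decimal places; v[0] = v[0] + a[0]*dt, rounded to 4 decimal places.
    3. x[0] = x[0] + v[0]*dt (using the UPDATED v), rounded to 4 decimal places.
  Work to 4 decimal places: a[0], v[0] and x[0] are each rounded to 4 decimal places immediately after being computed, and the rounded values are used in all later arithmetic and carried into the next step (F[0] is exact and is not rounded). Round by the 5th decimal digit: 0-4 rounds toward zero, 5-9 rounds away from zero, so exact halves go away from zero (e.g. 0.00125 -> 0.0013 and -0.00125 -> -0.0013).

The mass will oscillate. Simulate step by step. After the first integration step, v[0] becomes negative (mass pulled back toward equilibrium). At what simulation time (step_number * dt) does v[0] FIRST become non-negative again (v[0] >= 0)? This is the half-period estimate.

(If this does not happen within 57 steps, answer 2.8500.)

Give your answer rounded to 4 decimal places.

Step 0: x=[5.6000] v=[0.0000]
Step 1: x=[5.5717] v=[-0.5655]
Step 2: x=[5.5154] v=[-1.1255]
Step 3: x=[5.4317] v=[-1.6745]
Step 4: x=[5.3213] v=[-2.2072]
Step 5: x=[5.1854] v=[-2.7184]
Step 6: x=[5.0252] v=[-3.2031]
Step 7: x=[4.8424] v=[-3.6565]
Step 8: x=[4.6387] v=[-4.0743]
Step 9: x=[4.4161] v=[-4.4523]
Step 10: x=[4.1768] v=[-4.7869]
Step 11: x=[3.9231] v=[-5.0749]
Step 12: x=[3.6574] v=[-5.3134]
Step 13: x=[3.3824] v=[-5.5001]
Step 14: x=[3.1007] v=[-5.6332]
Step 15: x=[2.8151] v=[-5.7113]
Step 16: x=[2.5284] v=[-5.7337]
Step 17: x=[2.2434] v=[-5.7002]
Step 18: x=[1.9628] v=[-5.6112]
Step 19: x=[1.6894] v=[-5.4674]
Step 20: x=[1.4259] v=[-5.2703]
Step 21: x=[1.1748] v=[-5.0219]
Step 22: x=[0.9386] v=[-4.7245]
Step 23: x=[0.7196] v=[-4.3810]
Step 24: x=[0.5199] v=[-3.9948]
Step 25: x=[0.3414] v=[-3.5697]
Step 26: x=[0.1859] v=[-3.1098]
Step 27: x=[0.0549] v=[-2.6196]
Step 28: x=[-0.0503] v=[-2.1038]
Step 29: x=[-0.1287] v=[-1.5675]
Step 30: x=[-0.1795] v=[-1.0159]
Step 31: x=[-0.2022] v=[-0.4544]
Step 32: x=[-0.1966] v=[0.1115]
First v>=0 after going negative at step 32, time=1.6000

Answer: 1.6000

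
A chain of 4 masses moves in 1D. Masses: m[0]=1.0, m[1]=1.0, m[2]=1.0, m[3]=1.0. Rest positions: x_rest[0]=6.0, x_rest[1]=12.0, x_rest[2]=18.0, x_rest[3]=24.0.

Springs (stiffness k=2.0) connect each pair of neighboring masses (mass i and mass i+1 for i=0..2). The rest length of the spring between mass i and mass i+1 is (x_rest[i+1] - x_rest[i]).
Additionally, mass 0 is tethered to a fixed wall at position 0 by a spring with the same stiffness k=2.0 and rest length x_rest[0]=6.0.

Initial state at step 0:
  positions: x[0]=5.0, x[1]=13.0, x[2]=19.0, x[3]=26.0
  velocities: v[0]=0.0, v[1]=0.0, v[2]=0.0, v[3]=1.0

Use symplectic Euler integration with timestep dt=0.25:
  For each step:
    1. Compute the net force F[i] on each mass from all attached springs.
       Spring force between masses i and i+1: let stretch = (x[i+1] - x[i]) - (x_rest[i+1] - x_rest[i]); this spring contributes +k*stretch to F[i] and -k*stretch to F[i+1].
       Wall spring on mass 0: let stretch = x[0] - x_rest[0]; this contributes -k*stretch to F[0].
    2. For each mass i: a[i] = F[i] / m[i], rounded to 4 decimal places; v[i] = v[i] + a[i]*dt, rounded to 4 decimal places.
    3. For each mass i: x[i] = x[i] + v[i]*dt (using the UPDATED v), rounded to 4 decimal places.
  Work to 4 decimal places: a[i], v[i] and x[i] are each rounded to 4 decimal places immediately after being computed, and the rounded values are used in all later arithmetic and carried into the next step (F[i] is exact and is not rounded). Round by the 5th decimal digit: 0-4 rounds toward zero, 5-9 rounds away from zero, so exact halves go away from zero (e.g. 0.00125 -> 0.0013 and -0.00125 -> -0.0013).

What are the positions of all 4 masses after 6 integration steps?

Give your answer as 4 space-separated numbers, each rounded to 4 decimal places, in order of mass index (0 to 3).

Step 0: x=[5.0000 13.0000 19.0000 26.0000] v=[0.0000 0.0000 0.0000 1.0000]
Step 1: x=[5.3750 12.7500 19.1250 26.1250] v=[1.5000 -1.0000 0.5000 0.5000]
Step 2: x=[6.0000 12.3750 19.3281 26.1250] v=[2.5000 -1.5000 0.8125 0.0000]
Step 3: x=[6.6719 12.0723 19.5117 26.0254] v=[2.6875 -1.2110 0.7344 -0.3985]
Step 4: x=[7.1849 12.0244 19.5796 25.8616] v=[2.0518 -0.1915 0.2716 -0.6554]
Step 5: x=[7.4047 12.3160 19.4884 25.6625] v=[0.8791 1.1664 -0.3650 -0.7964]
Step 6: x=[7.3128 12.8903 19.2724 25.4416] v=[-0.3676 2.2970 -0.8642 -0.8835]

Answer: 7.3128 12.8903 19.2724 25.4416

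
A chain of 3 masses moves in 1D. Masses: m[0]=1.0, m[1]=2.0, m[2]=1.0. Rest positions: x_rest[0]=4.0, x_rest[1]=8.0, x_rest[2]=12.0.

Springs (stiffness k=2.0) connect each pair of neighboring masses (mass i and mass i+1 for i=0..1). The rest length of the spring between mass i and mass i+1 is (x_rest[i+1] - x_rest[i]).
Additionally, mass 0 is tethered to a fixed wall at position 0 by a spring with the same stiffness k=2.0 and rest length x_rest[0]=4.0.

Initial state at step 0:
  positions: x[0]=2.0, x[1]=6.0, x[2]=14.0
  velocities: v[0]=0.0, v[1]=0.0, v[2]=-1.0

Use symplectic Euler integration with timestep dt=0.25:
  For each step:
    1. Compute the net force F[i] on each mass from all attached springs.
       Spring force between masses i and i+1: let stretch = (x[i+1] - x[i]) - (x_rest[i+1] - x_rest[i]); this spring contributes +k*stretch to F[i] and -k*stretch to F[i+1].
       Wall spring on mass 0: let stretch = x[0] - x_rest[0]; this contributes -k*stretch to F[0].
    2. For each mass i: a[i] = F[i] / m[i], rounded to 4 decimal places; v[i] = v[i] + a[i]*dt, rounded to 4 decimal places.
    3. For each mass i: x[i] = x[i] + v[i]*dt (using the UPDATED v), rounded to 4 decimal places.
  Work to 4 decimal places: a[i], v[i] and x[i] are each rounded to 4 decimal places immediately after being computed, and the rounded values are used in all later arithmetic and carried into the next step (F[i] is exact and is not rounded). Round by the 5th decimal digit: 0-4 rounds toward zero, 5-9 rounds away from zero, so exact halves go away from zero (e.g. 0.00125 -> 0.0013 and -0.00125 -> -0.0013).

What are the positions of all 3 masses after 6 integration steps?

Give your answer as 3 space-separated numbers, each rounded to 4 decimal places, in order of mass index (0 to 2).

Step 0: x=[2.0000 6.0000 14.0000] v=[0.0000 0.0000 -1.0000]
Step 1: x=[2.2500 6.2500 13.2500] v=[1.0000 1.0000 -3.0000]
Step 2: x=[2.7188 6.6875 12.1250] v=[1.8750 1.7500 -4.5000]
Step 3: x=[3.3438 7.2168 10.8203] v=[2.5000 2.1172 -5.2188]
Step 4: x=[4.0350 7.7293 9.5652] v=[2.7646 2.0498 -5.0206]
Step 5: x=[4.6836 8.1256 8.5806] v=[2.5943 1.5852 -3.9386]
Step 6: x=[5.1770 8.3352 8.0391] v=[1.9735 0.8385 -2.1661]

Answer: 5.1770 8.3352 8.0391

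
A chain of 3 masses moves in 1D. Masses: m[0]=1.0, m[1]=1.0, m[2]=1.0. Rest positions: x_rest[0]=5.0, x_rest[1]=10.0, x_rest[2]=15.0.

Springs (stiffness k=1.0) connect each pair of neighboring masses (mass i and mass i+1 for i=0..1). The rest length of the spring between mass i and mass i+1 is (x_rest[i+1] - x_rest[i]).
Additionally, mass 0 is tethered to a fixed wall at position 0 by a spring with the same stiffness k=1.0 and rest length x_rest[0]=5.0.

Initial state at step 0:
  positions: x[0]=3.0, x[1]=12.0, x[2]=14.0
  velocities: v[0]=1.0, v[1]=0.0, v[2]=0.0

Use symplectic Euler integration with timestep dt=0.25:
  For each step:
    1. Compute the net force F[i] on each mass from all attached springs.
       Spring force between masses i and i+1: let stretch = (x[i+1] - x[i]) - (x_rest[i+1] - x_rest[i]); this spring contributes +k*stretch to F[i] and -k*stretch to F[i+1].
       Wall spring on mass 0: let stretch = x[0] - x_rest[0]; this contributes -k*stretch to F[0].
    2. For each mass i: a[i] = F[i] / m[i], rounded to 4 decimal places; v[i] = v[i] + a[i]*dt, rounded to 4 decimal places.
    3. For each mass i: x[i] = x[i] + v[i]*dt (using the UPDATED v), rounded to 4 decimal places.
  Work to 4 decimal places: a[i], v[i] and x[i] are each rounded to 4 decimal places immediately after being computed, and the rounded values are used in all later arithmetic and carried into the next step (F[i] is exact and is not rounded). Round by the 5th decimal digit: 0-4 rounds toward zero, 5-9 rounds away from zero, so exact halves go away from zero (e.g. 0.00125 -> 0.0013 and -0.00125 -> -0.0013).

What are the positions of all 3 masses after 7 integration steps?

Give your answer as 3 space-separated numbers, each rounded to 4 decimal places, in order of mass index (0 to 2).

Step 0: x=[3.0000 12.0000 14.0000] v=[1.0000 0.0000 0.0000]
Step 1: x=[3.6250 11.5625 14.1875] v=[2.5000 -1.7500 0.7500]
Step 2: x=[4.5195 10.7930 14.5235] v=[3.5781 -3.0781 1.3438]
Step 3: x=[5.5237 9.8645 14.9388] v=[4.0166 -3.7139 1.6612]
Step 4: x=[6.4539 8.9819 15.3495] v=[3.7209 -3.5305 1.6426]
Step 5: x=[7.1388 8.3393 15.6747] v=[2.7394 -2.5706 1.3007]
Step 6: x=[7.4525 8.0801 15.8539] v=[1.2548 -1.0369 0.7169]
Step 7: x=[7.3397 8.2675 15.8598] v=[-0.4514 0.7497 0.0235]

Answer: 7.3397 8.2675 15.8598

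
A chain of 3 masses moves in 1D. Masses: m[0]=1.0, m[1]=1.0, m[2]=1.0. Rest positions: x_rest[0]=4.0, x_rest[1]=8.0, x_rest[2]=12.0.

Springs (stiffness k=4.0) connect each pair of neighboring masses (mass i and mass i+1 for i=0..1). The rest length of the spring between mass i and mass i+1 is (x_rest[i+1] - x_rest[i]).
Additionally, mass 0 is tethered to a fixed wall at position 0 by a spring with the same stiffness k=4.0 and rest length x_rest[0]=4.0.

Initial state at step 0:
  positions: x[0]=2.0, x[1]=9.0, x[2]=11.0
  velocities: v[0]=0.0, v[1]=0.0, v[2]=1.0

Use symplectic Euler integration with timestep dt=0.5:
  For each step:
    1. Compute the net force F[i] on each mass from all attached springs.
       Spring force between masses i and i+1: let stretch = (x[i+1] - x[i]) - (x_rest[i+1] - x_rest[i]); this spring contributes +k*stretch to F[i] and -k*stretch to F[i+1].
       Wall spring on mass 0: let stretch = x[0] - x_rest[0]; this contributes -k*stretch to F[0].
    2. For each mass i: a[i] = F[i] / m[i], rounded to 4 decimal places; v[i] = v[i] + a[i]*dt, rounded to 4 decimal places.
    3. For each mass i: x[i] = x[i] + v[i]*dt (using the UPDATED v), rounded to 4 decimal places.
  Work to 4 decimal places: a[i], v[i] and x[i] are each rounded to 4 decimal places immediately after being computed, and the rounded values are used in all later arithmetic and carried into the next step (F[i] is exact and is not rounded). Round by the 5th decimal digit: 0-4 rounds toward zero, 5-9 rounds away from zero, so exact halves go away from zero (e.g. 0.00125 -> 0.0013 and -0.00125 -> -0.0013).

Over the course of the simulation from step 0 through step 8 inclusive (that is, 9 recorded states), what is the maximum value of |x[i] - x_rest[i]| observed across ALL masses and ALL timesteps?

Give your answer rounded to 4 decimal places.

Step 0: x=[2.0000 9.0000 11.0000] v=[0.0000 0.0000 1.0000]
Step 1: x=[7.0000 4.0000 13.5000] v=[10.0000 -10.0000 5.0000]
Step 2: x=[2.0000 11.5000 10.5000] v=[-10.0000 15.0000 -6.0000]
Step 3: x=[4.5000 8.5000 12.5000] v=[5.0000 -6.0000 4.0000]
Step 4: x=[6.5000 5.5000 14.5000] v=[4.0000 -6.0000 4.0000]
Step 5: x=[1.0000 12.5000 11.5000] v=[-11.0000 14.0000 -6.0000]
Step 6: x=[6.0000 7.0000 13.5000] v=[10.0000 -11.0000 4.0000]
Step 7: x=[6.0000 7.0000 13.0000] v=[0.0000 0.0000 -1.0000]
Step 8: x=[1.0000 12.0000 10.5000] v=[-10.0000 10.0000 -5.0000]
Max displacement = 4.5000

Answer: 4.5000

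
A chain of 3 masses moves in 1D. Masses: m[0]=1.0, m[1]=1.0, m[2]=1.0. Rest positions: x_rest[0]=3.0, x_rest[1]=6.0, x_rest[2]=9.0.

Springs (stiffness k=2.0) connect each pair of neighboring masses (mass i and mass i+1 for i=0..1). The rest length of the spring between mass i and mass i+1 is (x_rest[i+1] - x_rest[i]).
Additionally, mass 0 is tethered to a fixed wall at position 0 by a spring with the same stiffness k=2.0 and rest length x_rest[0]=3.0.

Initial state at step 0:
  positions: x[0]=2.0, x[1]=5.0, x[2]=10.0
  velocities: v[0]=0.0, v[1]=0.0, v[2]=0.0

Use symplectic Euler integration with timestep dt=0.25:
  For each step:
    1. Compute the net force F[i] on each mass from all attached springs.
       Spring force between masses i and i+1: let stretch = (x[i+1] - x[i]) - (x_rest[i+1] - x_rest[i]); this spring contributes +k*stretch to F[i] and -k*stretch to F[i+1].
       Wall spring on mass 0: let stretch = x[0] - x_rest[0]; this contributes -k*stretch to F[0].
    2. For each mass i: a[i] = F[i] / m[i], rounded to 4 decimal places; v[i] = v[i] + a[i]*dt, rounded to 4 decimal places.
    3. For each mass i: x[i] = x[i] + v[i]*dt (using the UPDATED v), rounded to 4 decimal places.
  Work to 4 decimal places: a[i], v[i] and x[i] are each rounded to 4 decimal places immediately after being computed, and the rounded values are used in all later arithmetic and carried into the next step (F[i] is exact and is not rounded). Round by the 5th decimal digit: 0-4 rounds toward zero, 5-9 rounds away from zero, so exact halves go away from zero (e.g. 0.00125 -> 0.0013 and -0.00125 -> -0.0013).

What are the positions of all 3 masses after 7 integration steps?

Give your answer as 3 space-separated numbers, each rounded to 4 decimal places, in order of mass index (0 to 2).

Answer: 4.2498 6.4505 7.9887

Derivation:
Step 0: x=[2.0000 5.0000 10.0000] v=[0.0000 0.0000 0.0000]
Step 1: x=[2.1250 5.2500 9.7500] v=[0.5000 1.0000 -1.0000]
Step 2: x=[2.3750 5.6719 9.3125] v=[1.0000 1.6875 -1.7500]
Step 3: x=[2.7403 6.1368 8.7949] v=[1.4610 1.8594 -2.0703]
Step 4: x=[3.1876 6.5094 8.3201] v=[1.7891 1.4902 -1.8994]
Step 5: x=[3.6517 6.6931 7.9939] v=[1.8562 0.7347 -1.3048]
Step 6: x=[4.0395 6.6592 7.8801] v=[1.5511 -0.1356 -0.4552]
Step 7: x=[4.2498 6.4505 7.9887] v=[0.8412 -0.8350 0.4344]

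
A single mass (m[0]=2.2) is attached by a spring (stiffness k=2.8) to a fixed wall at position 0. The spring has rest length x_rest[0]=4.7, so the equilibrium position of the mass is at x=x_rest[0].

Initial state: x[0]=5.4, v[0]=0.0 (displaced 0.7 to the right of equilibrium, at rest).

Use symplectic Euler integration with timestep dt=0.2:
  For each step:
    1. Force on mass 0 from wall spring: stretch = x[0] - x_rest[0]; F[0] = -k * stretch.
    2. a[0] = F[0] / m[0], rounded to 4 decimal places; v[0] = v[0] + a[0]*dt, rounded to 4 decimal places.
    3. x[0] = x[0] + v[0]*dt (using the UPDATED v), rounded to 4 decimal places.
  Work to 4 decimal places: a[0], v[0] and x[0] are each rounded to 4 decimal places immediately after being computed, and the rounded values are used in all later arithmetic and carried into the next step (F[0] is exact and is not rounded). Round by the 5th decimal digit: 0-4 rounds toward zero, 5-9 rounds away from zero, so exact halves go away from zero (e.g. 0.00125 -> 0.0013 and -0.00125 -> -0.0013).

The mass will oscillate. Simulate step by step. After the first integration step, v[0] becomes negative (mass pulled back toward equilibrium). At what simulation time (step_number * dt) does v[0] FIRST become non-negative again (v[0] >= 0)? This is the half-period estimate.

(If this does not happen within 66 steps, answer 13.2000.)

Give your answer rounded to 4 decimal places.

Answer: 2.8000

Derivation:
Step 0: x=[5.4000] v=[0.0000]
Step 1: x=[5.3644] v=[-0.1782]
Step 2: x=[5.2949] v=[-0.3473]
Step 3: x=[5.1952] v=[-0.4987]
Step 4: x=[5.0702] v=[-0.6248]
Step 5: x=[4.9264] v=[-0.7190]
Step 6: x=[4.7711] v=[-0.7766]
Step 7: x=[4.6122] v=[-0.7947]
Step 8: x=[4.4577] v=[-0.7724]
Step 9: x=[4.3156] v=[-0.7107]
Step 10: x=[4.1930] v=[-0.6129]
Step 11: x=[4.0962] v=[-0.4838]
Step 12: x=[4.0302] v=[-0.3301]
Step 13: x=[3.9983] v=[-0.1596]
Step 14: x=[4.0021] v=[0.0190]
First v>=0 after going negative at step 14, time=2.8000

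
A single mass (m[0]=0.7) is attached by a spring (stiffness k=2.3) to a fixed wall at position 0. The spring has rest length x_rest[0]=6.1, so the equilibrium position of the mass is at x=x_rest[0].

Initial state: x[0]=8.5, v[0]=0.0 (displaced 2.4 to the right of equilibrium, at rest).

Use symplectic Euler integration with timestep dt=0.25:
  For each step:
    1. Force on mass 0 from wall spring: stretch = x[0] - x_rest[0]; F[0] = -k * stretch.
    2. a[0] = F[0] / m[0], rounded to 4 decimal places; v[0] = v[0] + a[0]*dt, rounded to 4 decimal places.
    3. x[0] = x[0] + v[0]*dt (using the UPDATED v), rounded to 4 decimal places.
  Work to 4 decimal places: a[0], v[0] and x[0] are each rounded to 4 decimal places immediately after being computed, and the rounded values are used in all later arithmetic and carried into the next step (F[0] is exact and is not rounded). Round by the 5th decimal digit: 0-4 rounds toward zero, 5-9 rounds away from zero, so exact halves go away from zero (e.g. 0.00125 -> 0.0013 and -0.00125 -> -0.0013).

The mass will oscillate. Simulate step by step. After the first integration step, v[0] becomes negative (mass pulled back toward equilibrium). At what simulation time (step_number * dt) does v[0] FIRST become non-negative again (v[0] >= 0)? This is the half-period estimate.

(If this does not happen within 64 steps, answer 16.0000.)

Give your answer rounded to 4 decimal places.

Step 0: x=[8.5000] v=[0.0000]
Step 1: x=[8.0072] v=[-1.9714]
Step 2: x=[7.1227] v=[-3.5380]
Step 3: x=[6.0282] v=[-4.3781]
Step 4: x=[4.9484] v=[-4.3191]
Step 5: x=[4.1051] v=[-3.3732]
Step 6: x=[3.6715] v=[-1.7345]
Step 7: x=[3.7366] v=[0.2604]
First v>=0 after going negative at step 7, time=1.7500

Answer: 1.7500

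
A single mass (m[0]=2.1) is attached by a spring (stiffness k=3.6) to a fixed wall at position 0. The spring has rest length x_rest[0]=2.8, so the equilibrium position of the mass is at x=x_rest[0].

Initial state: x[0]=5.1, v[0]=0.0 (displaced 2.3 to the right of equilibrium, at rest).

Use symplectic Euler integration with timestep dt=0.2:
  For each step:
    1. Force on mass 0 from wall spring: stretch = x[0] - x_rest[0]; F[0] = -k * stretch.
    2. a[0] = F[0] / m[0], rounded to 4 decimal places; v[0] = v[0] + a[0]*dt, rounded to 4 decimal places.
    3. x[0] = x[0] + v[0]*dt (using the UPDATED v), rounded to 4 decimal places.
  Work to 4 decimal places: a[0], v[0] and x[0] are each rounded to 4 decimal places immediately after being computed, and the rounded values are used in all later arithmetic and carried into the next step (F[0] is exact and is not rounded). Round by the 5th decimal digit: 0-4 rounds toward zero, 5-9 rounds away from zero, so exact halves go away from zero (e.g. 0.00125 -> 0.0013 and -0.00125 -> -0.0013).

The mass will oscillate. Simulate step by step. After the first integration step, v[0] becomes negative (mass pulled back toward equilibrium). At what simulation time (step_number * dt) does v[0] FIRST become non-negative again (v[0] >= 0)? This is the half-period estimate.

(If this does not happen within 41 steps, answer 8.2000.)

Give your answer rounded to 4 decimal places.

Step 0: x=[5.1000] v=[0.0000]
Step 1: x=[4.9423] v=[-0.7886]
Step 2: x=[4.6377] v=[-1.5231]
Step 3: x=[4.2071] v=[-2.1532]
Step 4: x=[3.6800] v=[-2.6356]
Step 5: x=[3.0925] v=[-2.9373]
Step 6: x=[2.4850] v=[-3.0376]
Step 7: x=[1.8991] v=[-2.9296]
Step 8: x=[1.3750] v=[-2.6207]
Step 9: x=[0.9486] v=[-2.1321]
Step 10: x=[0.6491] v=[-1.4973]
Step 11: x=[0.4971] v=[-0.7598]
Step 12: x=[0.5031] v=[0.0298]
First v>=0 after going negative at step 12, time=2.4000

Answer: 2.4000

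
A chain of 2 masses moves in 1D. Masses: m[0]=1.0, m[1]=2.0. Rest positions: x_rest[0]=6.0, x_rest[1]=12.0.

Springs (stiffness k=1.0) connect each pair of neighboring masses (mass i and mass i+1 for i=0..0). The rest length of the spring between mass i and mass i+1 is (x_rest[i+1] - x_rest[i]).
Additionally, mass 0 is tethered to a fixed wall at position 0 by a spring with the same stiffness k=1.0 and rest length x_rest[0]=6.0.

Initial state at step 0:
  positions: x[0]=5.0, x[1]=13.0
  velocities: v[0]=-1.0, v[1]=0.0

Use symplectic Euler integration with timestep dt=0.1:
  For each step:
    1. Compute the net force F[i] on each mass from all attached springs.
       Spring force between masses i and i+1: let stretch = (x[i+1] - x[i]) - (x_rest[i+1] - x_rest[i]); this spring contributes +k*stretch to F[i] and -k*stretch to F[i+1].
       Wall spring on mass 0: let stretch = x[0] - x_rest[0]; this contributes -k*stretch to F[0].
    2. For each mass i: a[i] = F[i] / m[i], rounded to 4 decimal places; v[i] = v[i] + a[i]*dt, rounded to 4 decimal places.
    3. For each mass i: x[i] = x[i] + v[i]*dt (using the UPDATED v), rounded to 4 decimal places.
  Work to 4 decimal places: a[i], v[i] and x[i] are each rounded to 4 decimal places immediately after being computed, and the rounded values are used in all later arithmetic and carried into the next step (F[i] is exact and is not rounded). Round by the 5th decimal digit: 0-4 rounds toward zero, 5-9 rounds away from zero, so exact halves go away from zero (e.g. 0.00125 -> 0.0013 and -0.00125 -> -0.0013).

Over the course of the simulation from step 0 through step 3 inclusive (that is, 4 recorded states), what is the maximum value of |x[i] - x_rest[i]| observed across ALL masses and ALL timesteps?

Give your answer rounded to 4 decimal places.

Step 0: x=[5.0000 13.0000] v=[-1.0000 0.0000]
Step 1: x=[4.9300 12.9900] v=[-0.7000 -0.1000]
Step 2: x=[4.8913 12.9697] v=[-0.3870 -0.2030]
Step 3: x=[4.8845 12.9390] v=[-0.0683 -0.3069]
Max displacement = 1.1155

Answer: 1.1155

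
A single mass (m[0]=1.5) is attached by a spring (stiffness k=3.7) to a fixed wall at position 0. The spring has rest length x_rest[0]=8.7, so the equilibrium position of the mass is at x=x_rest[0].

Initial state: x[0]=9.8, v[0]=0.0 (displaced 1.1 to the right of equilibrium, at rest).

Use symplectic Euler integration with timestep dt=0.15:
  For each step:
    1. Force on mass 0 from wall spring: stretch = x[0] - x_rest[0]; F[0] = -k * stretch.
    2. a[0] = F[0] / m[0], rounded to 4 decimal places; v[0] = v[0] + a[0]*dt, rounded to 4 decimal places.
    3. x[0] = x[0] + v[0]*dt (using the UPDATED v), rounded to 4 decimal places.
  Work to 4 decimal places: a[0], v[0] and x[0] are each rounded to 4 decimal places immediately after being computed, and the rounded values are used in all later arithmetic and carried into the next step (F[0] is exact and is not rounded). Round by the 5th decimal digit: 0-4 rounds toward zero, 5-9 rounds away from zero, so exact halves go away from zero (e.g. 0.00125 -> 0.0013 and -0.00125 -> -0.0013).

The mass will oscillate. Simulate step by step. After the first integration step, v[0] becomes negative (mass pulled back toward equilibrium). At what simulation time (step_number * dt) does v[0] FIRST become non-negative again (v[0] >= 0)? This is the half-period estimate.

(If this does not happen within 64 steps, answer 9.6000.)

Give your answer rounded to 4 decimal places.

Answer: 2.1000

Derivation:
Step 0: x=[9.8000] v=[0.0000]
Step 1: x=[9.7390] v=[-0.4070]
Step 2: x=[9.6203] v=[-0.7914]
Step 3: x=[9.4505] v=[-1.1319]
Step 4: x=[9.2391] v=[-1.4096]
Step 5: x=[8.9977] v=[-1.6091]
Step 6: x=[8.7398] v=[-1.7192]
Step 7: x=[8.4797] v=[-1.7339]
Step 8: x=[8.2318] v=[-1.6524]
Step 9: x=[8.0099] v=[-1.4792]
Step 10: x=[7.8263] v=[-1.2239]
Step 11: x=[7.6912] v=[-0.9006]
Step 12: x=[7.6121] v=[-0.5273]
Step 13: x=[7.5934] v=[-0.1248]
Step 14: x=[7.6361] v=[0.2846]
First v>=0 after going negative at step 14, time=2.1000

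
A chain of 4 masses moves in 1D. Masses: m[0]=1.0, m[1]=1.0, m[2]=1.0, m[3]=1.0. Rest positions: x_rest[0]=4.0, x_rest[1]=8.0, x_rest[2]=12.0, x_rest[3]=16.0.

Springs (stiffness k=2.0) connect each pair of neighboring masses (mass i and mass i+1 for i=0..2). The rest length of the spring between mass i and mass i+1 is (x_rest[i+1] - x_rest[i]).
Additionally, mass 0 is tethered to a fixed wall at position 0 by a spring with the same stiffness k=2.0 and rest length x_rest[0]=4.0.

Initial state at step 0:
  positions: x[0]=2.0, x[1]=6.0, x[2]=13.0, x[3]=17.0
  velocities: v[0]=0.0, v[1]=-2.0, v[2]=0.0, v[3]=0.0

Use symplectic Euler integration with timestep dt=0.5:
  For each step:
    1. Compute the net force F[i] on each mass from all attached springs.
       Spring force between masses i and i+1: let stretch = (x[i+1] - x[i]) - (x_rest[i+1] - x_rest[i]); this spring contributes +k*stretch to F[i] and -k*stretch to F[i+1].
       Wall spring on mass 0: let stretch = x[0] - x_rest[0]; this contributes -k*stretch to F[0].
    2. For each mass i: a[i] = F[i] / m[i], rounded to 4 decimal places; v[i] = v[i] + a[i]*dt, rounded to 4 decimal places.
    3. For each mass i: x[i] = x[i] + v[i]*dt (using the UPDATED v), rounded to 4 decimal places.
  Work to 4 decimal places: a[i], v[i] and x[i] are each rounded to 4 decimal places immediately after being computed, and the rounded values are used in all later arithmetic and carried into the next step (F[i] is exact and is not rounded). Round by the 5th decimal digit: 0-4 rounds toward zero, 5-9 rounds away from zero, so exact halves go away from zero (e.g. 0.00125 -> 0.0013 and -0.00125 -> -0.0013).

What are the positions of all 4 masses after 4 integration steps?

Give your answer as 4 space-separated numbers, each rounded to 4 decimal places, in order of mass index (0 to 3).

Step 0: x=[2.0000 6.0000 13.0000 17.0000] v=[0.0000 -2.0000 0.0000 0.0000]
Step 1: x=[3.0000 6.5000 11.5000 17.0000] v=[2.0000 1.0000 -3.0000 0.0000]
Step 2: x=[4.2500 7.7500 10.2500 16.2500] v=[2.5000 2.5000 -2.5000 -1.5000]
Step 3: x=[5.1250 8.5000 10.7500 14.5000] v=[1.7500 1.5000 1.0000 -3.5000]
Step 4: x=[5.1250 8.6875 12.0000 12.8750] v=[0.0000 0.3750 2.5000 -3.2500]

Answer: 5.1250 8.6875 12.0000 12.8750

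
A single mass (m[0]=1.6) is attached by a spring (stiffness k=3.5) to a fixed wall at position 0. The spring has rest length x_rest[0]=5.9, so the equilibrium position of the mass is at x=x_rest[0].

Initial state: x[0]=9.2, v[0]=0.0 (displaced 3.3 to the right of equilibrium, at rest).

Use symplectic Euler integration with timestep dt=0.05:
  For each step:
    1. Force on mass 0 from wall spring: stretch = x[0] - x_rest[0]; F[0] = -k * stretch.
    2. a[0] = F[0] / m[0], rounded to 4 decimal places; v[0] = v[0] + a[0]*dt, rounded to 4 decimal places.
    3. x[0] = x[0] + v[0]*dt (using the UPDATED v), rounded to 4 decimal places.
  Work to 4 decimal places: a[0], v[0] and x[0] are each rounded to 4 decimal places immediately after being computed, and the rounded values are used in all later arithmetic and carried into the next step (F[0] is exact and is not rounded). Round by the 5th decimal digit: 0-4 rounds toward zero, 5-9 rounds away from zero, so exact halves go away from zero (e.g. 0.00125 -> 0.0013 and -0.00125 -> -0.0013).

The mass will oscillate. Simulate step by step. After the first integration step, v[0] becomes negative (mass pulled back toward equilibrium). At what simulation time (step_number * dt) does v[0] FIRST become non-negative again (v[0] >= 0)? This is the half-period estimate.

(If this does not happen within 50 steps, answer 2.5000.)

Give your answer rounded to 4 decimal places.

Step 0: x=[9.2000] v=[0.0000]
Step 1: x=[9.1820] v=[-0.3609]
Step 2: x=[9.1460] v=[-0.7199]
Step 3: x=[9.0923] v=[-1.0749]
Step 4: x=[9.0211] v=[-1.4241]
Step 5: x=[8.9328] v=[-1.7655]
Step 6: x=[8.8279] v=[-2.0972]
Step 7: x=[8.7070] v=[-2.4174]
Step 8: x=[8.5708] v=[-2.7244]
Step 9: x=[8.4200] v=[-3.0165]
Step 10: x=[8.2554] v=[-3.2921]
Step 11: x=[8.0779] v=[-3.5497]
Step 12: x=[7.8885] v=[-3.7879]
Step 13: x=[7.6882] v=[-4.0054]
Step 14: x=[7.4782] v=[-4.2010]
Step 15: x=[7.2595] v=[-4.3736]
Step 16: x=[7.0334] v=[-4.5223]
Step 17: x=[6.8011] v=[-4.6463]
Step 18: x=[6.5639] v=[-4.7449]
Step 19: x=[6.3230] v=[-4.8175]
Step 20: x=[6.0798] v=[-4.8638]
Step 21: x=[5.8356] v=[-4.8835]
Step 22: x=[5.5918] v=[-4.8765]
Step 23: x=[5.3497] v=[-4.8428]
Step 24: x=[5.1106] v=[-4.7826]
Step 25: x=[4.8758] v=[-4.6963]
Step 26: x=[4.6466] v=[-4.5843]
Step 27: x=[4.4242] v=[-4.4472]
Step 28: x=[4.2099] v=[-4.2858]
Step 29: x=[4.0049] v=[-4.1009]
Step 30: x=[3.8102] v=[-3.8936]
Step 31: x=[3.6270] v=[-3.6650]
Step 32: x=[3.4562] v=[-3.4164]
Step 33: x=[3.2987] v=[-3.1491]
Step 34: x=[3.1555] v=[-2.8646]
Step 35: x=[3.0273] v=[-2.5644]
Step 36: x=[2.9148] v=[-2.2502]
Step 37: x=[2.8186] v=[-1.9237]
Step 38: x=[2.7393] v=[-1.5867]
Step 39: x=[2.6773] v=[-1.2410]
Step 40: x=[2.6329] v=[-0.8885]
Step 41: x=[2.6063] v=[-0.5312]
Step 42: x=[2.5978] v=[-0.1710]
Step 43: x=[2.6073] v=[0.1902]
First v>=0 after going negative at step 43, time=2.1500

Answer: 2.1500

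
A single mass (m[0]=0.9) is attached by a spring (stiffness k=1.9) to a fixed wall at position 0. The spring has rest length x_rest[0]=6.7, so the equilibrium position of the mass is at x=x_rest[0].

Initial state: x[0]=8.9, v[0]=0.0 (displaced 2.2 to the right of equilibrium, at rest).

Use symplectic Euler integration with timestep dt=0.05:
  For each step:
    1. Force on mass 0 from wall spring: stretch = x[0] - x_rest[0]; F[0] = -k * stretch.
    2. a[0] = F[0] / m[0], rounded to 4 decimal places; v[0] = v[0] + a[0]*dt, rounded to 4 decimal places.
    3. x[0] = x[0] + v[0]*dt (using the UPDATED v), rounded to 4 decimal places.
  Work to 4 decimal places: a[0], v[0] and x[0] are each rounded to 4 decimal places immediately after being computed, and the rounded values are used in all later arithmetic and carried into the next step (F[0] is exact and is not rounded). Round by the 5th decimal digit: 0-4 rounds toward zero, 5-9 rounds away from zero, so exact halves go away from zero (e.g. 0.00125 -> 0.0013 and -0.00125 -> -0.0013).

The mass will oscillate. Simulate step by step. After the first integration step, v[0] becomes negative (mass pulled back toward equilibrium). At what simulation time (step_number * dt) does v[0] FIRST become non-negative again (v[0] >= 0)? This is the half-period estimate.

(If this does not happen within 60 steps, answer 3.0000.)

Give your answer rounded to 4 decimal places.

Answer: 2.2000

Derivation:
Step 0: x=[8.9000] v=[0.0000]
Step 1: x=[8.8884] v=[-0.2322]
Step 2: x=[8.8652] v=[-0.4632]
Step 3: x=[8.8306] v=[-0.6918]
Step 4: x=[8.7848] v=[-0.9167]
Step 5: x=[8.7280] v=[-1.1368]
Step 6: x=[8.6605] v=[-1.3509]
Step 7: x=[8.5826] v=[-1.5578]
Step 8: x=[8.4948] v=[-1.7565]
Step 9: x=[8.3975] v=[-1.9460]
Step 10: x=[8.2912] v=[-2.1252]
Step 11: x=[8.1765] v=[-2.2932]
Step 12: x=[8.0540] v=[-2.4491]
Step 13: x=[7.9244] v=[-2.5920]
Step 14: x=[7.7883] v=[-2.7212]
Step 15: x=[7.6465] v=[-2.8361]
Step 16: x=[7.4997] v=[-2.9360]
Step 17: x=[7.3487] v=[-3.0204]
Step 18: x=[7.1943] v=[-3.0889]
Step 19: x=[7.0372] v=[-3.1411]
Step 20: x=[6.8784] v=[-3.1767]
Step 21: x=[6.7186] v=[-3.1955]
Step 22: x=[6.5587] v=[-3.1975]
Step 23: x=[6.3996] v=[-3.1826]
Step 24: x=[6.2421] v=[-3.1509]
Step 25: x=[6.0870] v=[-3.1026]
Step 26: x=[5.9351] v=[-3.0379]
Step 27: x=[5.7872] v=[-2.9572]
Step 28: x=[5.6442] v=[-2.8609]
Step 29: x=[5.5067] v=[-2.7495]
Step 30: x=[5.3755] v=[-2.6235]
Step 31: x=[5.2513] v=[-2.4837]
Step 32: x=[5.1348] v=[-2.3308]
Step 33: x=[5.0265] v=[-2.1656]
Step 34: x=[4.9271] v=[-1.9890]
Step 35: x=[4.8370] v=[-1.8019]
Step 36: x=[4.7567] v=[-1.6053]
Step 37: x=[4.6867] v=[-1.4002]
Step 38: x=[4.6273] v=[-1.1877]
Step 39: x=[4.5789] v=[-0.9689]
Step 40: x=[4.5417] v=[-0.7450]
Step 41: x=[4.5158] v=[-0.5172]
Step 42: x=[4.5015] v=[-0.2866]
Step 43: x=[4.4988] v=[-0.0545]
Step 44: x=[4.5077] v=[0.1779]
First v>=0 after going negative at step 44, time=2.2000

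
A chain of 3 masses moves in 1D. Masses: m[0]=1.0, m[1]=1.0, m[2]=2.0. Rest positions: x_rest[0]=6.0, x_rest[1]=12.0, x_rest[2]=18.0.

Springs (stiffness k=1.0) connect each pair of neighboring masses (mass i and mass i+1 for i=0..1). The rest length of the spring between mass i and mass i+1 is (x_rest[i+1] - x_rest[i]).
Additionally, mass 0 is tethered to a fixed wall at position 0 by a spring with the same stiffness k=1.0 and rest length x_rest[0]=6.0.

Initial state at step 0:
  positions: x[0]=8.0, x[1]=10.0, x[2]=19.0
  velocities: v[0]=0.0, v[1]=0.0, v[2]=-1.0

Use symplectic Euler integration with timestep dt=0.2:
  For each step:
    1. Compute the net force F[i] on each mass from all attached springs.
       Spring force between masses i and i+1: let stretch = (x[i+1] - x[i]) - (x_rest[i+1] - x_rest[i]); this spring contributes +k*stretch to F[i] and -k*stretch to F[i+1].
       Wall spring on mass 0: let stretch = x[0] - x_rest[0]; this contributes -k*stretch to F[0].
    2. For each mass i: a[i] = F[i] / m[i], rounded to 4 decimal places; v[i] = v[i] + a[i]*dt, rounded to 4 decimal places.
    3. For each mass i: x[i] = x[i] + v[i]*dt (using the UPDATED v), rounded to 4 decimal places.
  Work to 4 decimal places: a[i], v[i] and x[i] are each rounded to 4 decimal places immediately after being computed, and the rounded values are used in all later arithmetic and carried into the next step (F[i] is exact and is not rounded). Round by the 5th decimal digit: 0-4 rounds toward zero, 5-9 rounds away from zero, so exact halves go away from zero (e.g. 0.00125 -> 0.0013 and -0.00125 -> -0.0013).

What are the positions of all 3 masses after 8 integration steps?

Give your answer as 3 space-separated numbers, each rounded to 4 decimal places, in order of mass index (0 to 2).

Step 0: x=[8.0000 10.0000 19.0000] v=[0.0000 0.0000 -1.0000]
Step 1: x=[7.7600 10.2800 18.7400] v=[-1.2000 1.4000 -1.3000]
Step 2: x=[7.3104 10.7976 18.4308] v=[-2.2480 2.5880 -1.5460]
Step 3: x=[6.7079 11.4810 18.0889] v=[-3.0126 3.4172 -1.7093]
Step 4: x=[6.0280 12.2378 17.7349] v=[-3.3996 3.7842 -1.7701]
Step 5: x=[5.3554 12.9661 17.3909] v=[-3.3632 3.6417 -1.7198]
Step 6: x=[4.7730 13.5670 17.0784] v=[-2.9121 3.0045 -1.5623]
Step 7: x=[4.3514 13.9566 16.8157] v=[-2.1079 1.9480 -1.3134]
Step 8: x=[4.1400 14.0764 16.6158] v=[-1.0571 0.5988 -0.9993]

Answer: 4.1400 14.0764 16.6158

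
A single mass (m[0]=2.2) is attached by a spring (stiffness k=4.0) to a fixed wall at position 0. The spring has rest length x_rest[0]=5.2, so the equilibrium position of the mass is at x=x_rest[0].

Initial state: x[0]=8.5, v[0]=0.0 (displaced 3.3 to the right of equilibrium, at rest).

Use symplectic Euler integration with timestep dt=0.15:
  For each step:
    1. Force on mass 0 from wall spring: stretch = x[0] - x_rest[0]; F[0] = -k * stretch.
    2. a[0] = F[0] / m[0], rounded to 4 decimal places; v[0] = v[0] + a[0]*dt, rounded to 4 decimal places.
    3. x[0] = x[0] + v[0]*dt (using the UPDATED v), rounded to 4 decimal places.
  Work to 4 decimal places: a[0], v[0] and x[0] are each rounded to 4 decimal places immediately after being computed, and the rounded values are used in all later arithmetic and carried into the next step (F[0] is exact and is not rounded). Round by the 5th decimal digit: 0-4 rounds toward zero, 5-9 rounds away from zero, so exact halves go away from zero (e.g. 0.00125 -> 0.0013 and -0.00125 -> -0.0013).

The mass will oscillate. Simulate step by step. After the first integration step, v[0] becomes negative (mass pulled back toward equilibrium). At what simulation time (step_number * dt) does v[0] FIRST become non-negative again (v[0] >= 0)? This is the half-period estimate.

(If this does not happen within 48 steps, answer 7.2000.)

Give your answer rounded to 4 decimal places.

Step 0: x=[8.5000] v=[0.0000]
Step 1: x=[8.3650] v=[-0.9000]
Step 2: x=[8.1005] v=[-1.7632]
Step 3: x=[7.7174] v=[-2.5542]
Step 4: x=[7.2313] v=[-3.2408]
Step 5: x=[6.6621] v=[-3.7948]
Step 6: x=[6.0331] v=[-4.1936]
Step 7: x=[5.3700] v=[-4.4208]
Step 8: x=[4.6999] v=[-4.4672]
Step 9: x=[4.0503] v=[-4.3308]
Step 10: x=[3.4477] v=[-4.0172]
Step 11: x=[2.9168] v=[-3.5393]
Step 12: x=[2.4793] v=[-2.9166]
Step 13: x=[2.1531] v=[-2.1746]
Step 14: x=[1.9516] v=[-1.3436]
Step 15: x=[1.8829] v=[-0.4577]
Step 16: x=[1.9500] v=[0.4470]
First v>=0 after going negative at step 16, time=2.4000

Answer: 2.4000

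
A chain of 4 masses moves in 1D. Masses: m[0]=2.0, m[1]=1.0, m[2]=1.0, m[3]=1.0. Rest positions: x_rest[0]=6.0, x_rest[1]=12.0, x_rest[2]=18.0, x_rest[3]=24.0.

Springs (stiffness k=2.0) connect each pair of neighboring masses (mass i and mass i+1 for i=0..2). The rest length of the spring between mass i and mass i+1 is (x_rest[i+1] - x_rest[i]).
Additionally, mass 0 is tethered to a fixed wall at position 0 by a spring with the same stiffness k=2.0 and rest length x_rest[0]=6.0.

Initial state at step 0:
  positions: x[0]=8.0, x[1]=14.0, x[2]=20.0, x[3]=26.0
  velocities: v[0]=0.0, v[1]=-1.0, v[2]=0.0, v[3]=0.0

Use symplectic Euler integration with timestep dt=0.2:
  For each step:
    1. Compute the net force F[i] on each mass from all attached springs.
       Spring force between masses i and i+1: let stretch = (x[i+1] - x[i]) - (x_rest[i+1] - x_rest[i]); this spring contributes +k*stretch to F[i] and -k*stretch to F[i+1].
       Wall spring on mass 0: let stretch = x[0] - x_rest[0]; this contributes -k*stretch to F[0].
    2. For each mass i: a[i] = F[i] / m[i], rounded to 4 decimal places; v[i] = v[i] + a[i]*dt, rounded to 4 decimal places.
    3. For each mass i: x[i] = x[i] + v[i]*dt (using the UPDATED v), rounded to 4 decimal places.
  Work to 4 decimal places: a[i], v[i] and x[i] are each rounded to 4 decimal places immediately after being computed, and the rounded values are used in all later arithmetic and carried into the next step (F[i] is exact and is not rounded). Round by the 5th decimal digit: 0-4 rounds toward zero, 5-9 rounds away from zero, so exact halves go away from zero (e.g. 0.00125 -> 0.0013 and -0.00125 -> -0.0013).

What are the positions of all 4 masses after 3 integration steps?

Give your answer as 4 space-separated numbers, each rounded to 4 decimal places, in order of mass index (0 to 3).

Answer: 7.5212 13.4905 19.9406 25.9987

Derivation:
Step 0: x=[8.0000 14.0000 20.0000 26.0000] v=[0.0000 -1.0000 0.0000 0.0000]
Step 1: x=[7.9200 13.8000 20.0000 26.0000] v=[-0.4000 -1.0000 0.0000 0.0000]
Step 2: x=[7.7584 13.6256 19.9840 26.0000] v=[-0.8080 -0.8720 -0.0800 0.0000]
Step 3: x=[7.5212 13.4905 19.9406 25.9987] v=[-1.1862 -0.6755 -0.2170 -0.0064]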